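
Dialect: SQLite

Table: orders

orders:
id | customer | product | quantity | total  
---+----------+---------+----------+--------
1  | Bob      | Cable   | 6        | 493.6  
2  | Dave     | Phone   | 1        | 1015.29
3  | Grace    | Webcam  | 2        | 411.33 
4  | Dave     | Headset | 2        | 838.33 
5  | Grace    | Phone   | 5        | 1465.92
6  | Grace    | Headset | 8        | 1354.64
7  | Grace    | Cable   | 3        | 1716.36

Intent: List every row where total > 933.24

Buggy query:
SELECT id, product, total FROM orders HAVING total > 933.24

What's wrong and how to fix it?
Bug: HAVING filters the output of aggregation, but this query has no GROUP BY and no aggregate functions, so SQLite rejects it (HAVING clause on a non-aggregate query); the condition here is per row

Fix: Use WHERE for row-level filtering

Corrected query:
SELECT id, product, total FROM orders WHERE total > 933.24

Result:
id | product | total  
---+---------+--------
2  | Phone   | 1015.29
5  | Phone   | 1465.92
6  | Headset | 1354.64
7  | Cable   | 1716.36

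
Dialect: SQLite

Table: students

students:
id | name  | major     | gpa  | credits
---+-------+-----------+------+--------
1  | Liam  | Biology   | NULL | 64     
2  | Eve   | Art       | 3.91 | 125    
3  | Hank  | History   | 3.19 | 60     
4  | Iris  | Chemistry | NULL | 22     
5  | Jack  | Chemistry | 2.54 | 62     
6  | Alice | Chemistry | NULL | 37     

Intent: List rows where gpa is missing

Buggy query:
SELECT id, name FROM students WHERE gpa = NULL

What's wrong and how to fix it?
Bug: Comparing to NULL with '=' never matches; NULL = NULL is unknown, not true

Fix: Replace '= NULL' with 'IS NULL'

Corrected query:
SELECT id, name FROM students WHERE gpa IS NULL

Result:
id | name 
---+------
1  | Liam 
4  | Iris 
6  | Alice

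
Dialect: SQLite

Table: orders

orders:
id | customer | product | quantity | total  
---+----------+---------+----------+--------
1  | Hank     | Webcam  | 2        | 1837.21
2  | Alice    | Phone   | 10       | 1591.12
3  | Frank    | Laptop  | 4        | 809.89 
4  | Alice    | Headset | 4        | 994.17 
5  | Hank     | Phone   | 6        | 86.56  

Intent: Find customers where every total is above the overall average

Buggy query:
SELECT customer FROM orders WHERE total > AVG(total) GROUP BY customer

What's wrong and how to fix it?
Bug: WHERE evaluates per row before aggregation, so AVG() is unavailable

Fix: Compute the overall average in a scalar subquery and compare each group's MIN against it in HAVING

Corrected query:
SELECT customer FROM orders GROUP BY customer HAVING MIN(total) > (SELECT AVG(total) FROM orders)

Result:
(no rows)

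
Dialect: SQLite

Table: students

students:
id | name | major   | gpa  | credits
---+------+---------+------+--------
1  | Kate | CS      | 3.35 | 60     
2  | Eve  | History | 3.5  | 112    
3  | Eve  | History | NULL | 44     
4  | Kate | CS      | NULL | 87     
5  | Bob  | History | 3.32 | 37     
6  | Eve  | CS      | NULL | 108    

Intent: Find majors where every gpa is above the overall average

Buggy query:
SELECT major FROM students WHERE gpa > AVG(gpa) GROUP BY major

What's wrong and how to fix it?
Bug: WHERE evaluates per row before aggregation, so AVG() is unavailable

Fix: Compute the overall average in a scalar subquery and compare each group's MIN against it in HAVING

Corrected query:
SELECT major FROM students GROUP BY major HAVING MIN(gpa) > (SELECT AVG(gpa) FROM students)

Result:
(no rows)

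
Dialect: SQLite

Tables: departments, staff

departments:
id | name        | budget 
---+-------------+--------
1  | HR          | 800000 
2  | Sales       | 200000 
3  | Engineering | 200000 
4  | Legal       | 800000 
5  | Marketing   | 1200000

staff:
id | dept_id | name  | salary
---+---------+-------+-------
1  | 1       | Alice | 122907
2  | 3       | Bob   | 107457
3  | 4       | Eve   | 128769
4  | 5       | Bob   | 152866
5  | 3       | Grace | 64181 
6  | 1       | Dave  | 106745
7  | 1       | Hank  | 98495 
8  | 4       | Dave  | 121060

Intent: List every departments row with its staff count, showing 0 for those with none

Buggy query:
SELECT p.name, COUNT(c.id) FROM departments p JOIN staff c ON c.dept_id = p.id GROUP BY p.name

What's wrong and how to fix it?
Bug: INNER JOIN drops departments rows that have no matching staff rows

Fix: Switch to LEFT JOIN to retain unmatched parent rows

Corrected query:
SELECT p.name, COUNT(c.id) FROM departments p LEFT JOIN staff c ON c.dept_id = p.id GROUP BY p.name

Result:
name        | COUNT(c.id)
------------+------------
Engineering | 2          
HR          | 3          
Legal       | 2          
Marketing   | 1          
Sales       | 0          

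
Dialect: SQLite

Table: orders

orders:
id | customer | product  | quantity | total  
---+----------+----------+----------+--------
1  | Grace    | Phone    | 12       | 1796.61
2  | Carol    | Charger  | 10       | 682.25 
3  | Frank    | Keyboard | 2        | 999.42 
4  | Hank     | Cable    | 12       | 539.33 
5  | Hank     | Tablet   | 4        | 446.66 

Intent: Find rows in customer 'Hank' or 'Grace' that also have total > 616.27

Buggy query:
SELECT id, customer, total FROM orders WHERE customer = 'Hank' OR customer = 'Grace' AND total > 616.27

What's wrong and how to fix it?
Bug: Without parentheses, AND is evaluated before OR, so the total filter only applies to the 'Grace' branch

Fix: Add parentheses around the OR so the AND applies to both alternatives

Corrected query:
SELECT id, customer, total FROM orders WHERE (customer = 'Hank' OR customer = 'Grace') AND total > 616.27

Result:
id | customer | total  
---+----------+--------
1  | Grace    | 1796.61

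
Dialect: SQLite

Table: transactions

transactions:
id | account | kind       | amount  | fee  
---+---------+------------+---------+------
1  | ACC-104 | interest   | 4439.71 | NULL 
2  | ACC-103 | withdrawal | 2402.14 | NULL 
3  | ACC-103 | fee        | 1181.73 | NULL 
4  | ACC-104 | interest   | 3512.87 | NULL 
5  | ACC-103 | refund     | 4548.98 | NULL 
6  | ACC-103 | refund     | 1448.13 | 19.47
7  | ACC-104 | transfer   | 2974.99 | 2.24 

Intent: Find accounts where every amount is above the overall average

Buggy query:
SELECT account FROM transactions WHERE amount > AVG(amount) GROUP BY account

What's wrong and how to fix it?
Bug: AVG() is an aggregate; it can't sit directly in WHERE

Fix: Compute the overall average in a scalar subquery and compare each group's MIN against it in HAVING

Corrected query:
SELECT account FROM transactions GROUP BY account HAVING MIN(amount) > (SELECT AVG(amount) FROM transactions)

Result:
account
-------
ACC-104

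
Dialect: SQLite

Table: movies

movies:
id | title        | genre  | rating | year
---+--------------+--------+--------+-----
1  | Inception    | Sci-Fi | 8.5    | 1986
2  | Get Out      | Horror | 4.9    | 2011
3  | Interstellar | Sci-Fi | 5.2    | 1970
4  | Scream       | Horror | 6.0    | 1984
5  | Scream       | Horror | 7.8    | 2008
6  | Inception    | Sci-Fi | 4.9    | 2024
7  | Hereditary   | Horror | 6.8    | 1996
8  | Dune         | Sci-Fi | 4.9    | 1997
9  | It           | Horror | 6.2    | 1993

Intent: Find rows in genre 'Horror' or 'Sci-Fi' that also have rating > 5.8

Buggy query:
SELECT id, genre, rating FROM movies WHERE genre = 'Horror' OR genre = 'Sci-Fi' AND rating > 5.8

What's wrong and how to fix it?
Bug: AND binds tighter than OR, so this parses as genre = 'Horror' OR (genre = 'Sci-Fi' AND rating > 5.8)

Fix: Add parentheses around the OR so the AND applies to both alternatives

Corrected query:
SELECT id, genre, rating FROM movies WHERE (genre = 'Horror' OR genre = 'Sci-Fi') AND rating > 5.8

Result:
id | genre  | rating
---+--------+-------
1  | Sci-Fi | 8.5   
4  | Horror | 6     
5  | Horror | 7.8   
7  | Horror | 6.8   
9  | Horror | 6.2   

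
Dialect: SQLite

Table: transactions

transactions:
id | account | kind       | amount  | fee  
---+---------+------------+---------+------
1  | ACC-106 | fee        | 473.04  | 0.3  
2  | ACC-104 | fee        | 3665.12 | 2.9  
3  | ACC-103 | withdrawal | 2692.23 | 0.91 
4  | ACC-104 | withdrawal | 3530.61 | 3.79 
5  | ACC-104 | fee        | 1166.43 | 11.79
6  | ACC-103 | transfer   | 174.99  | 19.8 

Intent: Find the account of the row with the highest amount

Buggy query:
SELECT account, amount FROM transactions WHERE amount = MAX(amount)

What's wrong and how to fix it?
Bug: MAX(amount) is an aggregate and cannot be used directly in WHERE

Fix: Use a subquery: WHERE amount = (SELECT MAX(amount) FROM transactions)

Corrected query:
SELECT account, amount FROM transactions WHERE amount = (SELECT MAX(amount) FROM transactions)

Result:
account | amount 
--------+--------
ACC-104 | 3665.12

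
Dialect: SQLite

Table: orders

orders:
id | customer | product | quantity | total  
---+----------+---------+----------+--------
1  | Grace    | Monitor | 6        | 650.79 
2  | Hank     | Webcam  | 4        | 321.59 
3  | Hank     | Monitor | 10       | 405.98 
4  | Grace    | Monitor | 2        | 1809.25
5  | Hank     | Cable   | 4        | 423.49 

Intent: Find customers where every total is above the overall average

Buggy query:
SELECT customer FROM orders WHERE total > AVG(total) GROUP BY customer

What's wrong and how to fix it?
Bug: AVG() is an aggregate; it can't sit directly in WHERE

Fix: Compute the overall average in a scalar subquery and compare each group's MIN against it in HAVING

Corrected query:
SELECT customer FROM orders GROUP BY customer HAVING MIN(total) > (SELECT AVG(total) FROM orders)

Result:
(no rows)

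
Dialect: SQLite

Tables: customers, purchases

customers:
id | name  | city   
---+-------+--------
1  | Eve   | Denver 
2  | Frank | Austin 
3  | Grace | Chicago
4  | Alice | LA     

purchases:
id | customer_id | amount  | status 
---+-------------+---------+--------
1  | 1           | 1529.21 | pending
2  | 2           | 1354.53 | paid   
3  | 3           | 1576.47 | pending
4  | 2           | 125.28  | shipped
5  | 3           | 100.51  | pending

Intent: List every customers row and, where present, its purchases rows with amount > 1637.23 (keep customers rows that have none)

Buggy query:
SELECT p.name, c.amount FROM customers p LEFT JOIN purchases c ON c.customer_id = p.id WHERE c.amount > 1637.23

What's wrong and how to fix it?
Bug: Filtering c.amount in WHERE discards the NULL rows produced by LEFT JOIN, turning it into an inner join

Fix: Move the right-table condition into the ON clause so unmatched parents are kept

Corrected query:
SELECT p.name, c.amount FROM customers p LEFT JOIN purchases c ON c.customer_id = p.id AND c.amount > 1637.23

Result:
name  | amount
------+-------
Eve   | NULL  
Frank | NULL  
Grace | NULL  
Alice | NULL  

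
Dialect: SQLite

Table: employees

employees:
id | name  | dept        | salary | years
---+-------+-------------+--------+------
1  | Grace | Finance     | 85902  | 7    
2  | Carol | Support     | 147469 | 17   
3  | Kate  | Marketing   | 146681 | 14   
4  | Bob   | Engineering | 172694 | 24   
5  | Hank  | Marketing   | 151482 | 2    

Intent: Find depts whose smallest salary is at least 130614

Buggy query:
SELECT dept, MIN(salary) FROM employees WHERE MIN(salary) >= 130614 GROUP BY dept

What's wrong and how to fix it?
Bug: Aggregates like MIN are computed per group after WHERE runs

Fix: Use HAVING for the per-group MIN condition

Corrected query:
SELECT dept, MIN(salary) FROM employees GROUP BY dept HAVING MIN(salary) >= 130614

Result:
dept        | MIN(salary)
------------+------------
Engineering | 172694     
Marketing   | 146681     
Support     | 147469     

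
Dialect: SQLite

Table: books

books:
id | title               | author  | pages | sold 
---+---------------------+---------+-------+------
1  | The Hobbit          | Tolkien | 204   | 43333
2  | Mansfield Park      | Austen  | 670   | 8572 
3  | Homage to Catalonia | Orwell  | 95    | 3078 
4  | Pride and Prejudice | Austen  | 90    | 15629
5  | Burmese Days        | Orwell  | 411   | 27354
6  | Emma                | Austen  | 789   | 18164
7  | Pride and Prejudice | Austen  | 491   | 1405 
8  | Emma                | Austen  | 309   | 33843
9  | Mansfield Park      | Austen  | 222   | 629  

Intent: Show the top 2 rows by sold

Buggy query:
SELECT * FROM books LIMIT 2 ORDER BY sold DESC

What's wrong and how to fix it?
Bug: ORDER BY cannot follow LIMIT; LIMIT is the final clause

Fix: Swap the clauses: ORDER BY first, then LIMIT

Corrected query:
SELECT * FROM books ORDER BY sold DESC LIMIT 2

Result:
id | title      | author  | pages | sold 
---+------------+---------+-------+------
1  | The Hobbit | Tolkien | 204   | 43333
8  | Emma       | Austen  | 309   | 33843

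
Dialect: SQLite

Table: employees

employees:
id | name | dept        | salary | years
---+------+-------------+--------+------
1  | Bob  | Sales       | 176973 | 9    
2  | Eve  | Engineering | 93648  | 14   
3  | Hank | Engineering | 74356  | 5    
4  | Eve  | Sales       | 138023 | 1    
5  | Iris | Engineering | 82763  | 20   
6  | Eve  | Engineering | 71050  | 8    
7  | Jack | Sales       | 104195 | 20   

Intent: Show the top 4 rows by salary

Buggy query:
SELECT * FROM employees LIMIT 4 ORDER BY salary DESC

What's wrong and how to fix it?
Bug: LIMIT must come after ORDER BY

Fix: Sort with ORDER BY, then apply LIMIT

Corrected query:
SELECT * FROM employees ORDER BY salary DESC LIMIT 4

Result:
id | name | dept        | salary | years
---+------+-------------+--------+------
1  | Bob  | Sales       | 176973 | 9    
4  | Eve  | Sales       | 138023 | 1    
7  | Jack | Sales       | 104195 | 20   
2  | Eve  | Engineering | 93648  | 14   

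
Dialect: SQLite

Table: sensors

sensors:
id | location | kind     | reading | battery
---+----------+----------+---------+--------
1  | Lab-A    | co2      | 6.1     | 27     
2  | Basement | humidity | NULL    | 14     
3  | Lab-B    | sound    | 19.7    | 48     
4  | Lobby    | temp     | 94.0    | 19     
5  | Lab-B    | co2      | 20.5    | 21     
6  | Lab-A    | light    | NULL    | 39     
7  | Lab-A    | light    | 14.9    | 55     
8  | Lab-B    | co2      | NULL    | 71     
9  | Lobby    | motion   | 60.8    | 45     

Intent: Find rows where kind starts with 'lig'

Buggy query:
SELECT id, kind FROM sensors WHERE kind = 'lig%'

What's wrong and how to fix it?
Bug: '=' compares the literal string including the % character; pattern matching needs LIKE

Fix: Replace '=' with LIKE so 'lig%' is treated as a pattern

Corrected query:
SELECT id, kind FROM sensors WHERE kind LIKE 'lig%'

Result:
id | kind 
---+------
6  | light
7  | light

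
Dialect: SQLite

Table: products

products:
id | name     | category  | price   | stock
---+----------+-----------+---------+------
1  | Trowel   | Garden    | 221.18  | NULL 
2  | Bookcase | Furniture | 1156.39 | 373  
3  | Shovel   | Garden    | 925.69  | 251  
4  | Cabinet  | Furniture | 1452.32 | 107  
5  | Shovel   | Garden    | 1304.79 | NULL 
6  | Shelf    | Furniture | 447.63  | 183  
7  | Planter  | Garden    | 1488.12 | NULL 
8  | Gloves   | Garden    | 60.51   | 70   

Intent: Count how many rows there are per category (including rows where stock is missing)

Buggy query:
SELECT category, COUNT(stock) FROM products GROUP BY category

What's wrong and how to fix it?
Bug: COUNT(column) counts non-NULL values only; rows with NULL stock aren't counted

Fix: Replace COUNT(stock) with COUNT(*)

Corrected query:
SELECT category, COUNT(*) FROM products GROUP BY category

Result:
category  | COUNT(*)
----------+---------
Furniture | 3       
Garden    | 5       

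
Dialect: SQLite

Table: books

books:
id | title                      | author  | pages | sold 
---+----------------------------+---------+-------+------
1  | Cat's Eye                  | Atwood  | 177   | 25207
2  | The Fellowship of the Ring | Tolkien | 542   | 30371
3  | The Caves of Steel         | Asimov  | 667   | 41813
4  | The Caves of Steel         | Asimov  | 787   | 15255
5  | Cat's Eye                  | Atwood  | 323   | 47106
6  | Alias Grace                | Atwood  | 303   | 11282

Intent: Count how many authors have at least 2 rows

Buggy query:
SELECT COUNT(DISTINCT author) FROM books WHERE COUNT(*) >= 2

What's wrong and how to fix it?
Bug: COUNT(*) cannot appear in WHERE; the per-group count doesn't exist yet

Fix: Group first with HAVING COUNT(*) >= 2, then COUNT the resulting groups

Corrected query:
SELECT COUNT(*) FROM (SELECT author FROM books GROUP BY author HAVING COUNT(*) >= 2)

Result:
COUNT(*)
--------
2       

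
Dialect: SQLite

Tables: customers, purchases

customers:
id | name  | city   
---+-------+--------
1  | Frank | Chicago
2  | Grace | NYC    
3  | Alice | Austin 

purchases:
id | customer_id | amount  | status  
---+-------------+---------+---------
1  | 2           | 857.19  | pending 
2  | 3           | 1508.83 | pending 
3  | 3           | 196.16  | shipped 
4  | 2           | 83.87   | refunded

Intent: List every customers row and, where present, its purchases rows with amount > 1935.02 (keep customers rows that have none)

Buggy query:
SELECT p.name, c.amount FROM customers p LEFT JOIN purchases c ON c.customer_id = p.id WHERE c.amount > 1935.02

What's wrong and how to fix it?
Bug: Filtering c.amount in WHERE discards the NULL rows produced by LEFT JOIN, turning it into an inner join

Fix: Move the right-table condition into the ON clause so unmatched parents are kept

Corrected query:
SELECT p.name, c.amount FROM customers p LEFT JOIN purchases c ON c.customer_id = p.id AND c.amount > 1935.02

Result:
name  | amount
------+-------
Frank | NULL  
Grace | NULL  
Alice | NULL  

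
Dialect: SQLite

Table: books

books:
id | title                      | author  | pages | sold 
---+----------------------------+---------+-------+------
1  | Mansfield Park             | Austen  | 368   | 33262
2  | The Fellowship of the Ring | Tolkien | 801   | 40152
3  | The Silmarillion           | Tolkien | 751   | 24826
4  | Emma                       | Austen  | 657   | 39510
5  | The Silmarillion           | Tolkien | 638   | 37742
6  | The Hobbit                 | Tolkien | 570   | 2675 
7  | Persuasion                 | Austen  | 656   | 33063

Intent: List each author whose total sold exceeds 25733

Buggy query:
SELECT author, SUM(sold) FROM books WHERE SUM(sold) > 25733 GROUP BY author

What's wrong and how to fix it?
Bug: Aggregate functions cannot appear in a WHERE clause

Fix: Use HAVING (which filters groups after aggregation) instead of WHERE

Corrected query:
SELECT author, SUM(sold) FROM books GROUP BY author HAVING SUM(sold) > 25733

Result:
author  | SUM(sold)
--------+----------
Austen  | 105835   
Tolkien | 105395   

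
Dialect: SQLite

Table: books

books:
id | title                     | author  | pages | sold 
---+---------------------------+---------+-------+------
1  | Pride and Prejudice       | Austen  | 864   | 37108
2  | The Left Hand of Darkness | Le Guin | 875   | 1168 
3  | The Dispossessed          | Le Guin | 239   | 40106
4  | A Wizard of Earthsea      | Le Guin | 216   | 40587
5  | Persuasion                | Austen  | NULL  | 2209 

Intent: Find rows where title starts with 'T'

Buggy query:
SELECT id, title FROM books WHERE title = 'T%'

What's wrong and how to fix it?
Bug: '=' compares the literal string including the % character; pattern matching needs LIKE

Fix: Use LIKE for wildcard pattern matching

Corrected query:
SELECT id, title FROM books WHERE title LIKE 'T%'

Result:
id | title                    
---+--------------------------
2  | The Left Hand of Darkness
3  | The Dispossessed         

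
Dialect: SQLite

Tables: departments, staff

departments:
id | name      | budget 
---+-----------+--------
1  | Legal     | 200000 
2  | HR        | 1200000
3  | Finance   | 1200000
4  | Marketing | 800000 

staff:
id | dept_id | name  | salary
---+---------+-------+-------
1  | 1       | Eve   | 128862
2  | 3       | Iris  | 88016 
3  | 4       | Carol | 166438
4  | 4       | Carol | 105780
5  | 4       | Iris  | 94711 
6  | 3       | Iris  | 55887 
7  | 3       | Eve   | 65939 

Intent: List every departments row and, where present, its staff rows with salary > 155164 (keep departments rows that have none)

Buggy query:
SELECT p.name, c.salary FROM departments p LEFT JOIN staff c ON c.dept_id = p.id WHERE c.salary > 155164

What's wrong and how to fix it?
Bug: A WHERE condition on the right-hand table after LEFT JOIN drops unmatched parents

Fix: Move the right-table condition into the ON clause so unmatched parents are kept

Corrected query:
SELECT p.name, c.salary FROM departments p LEFT JOIN staff c ON c.dept_id = p.id AND c.salary > 155164

Result:
name      | salary
----------+-------
Legal     | NULL  
HR        | NULL  
Finance   | NULL  
Marketing | 166438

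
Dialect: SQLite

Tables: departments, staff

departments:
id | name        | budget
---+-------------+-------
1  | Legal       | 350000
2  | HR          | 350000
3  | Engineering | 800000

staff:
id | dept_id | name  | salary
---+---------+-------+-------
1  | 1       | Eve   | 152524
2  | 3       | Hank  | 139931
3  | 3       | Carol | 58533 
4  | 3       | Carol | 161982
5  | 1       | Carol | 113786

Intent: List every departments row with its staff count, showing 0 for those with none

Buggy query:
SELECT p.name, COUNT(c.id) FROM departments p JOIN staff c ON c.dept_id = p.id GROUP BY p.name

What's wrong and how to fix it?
Bug: An inner join excludes parents with zero children

Fix: Switch to LEFT JOIN to retain unmatched parent rows

Corrected query:
SELECT p.name, COUNT(c.id) FROM departments p LEFT JOIN staff c ON c.dept_id = p.id GROUP BY p.name

Result:
name        | COUNT(c.id)
------------+------------
Engineering | 3          
HR          | 0          
Legal       | 2          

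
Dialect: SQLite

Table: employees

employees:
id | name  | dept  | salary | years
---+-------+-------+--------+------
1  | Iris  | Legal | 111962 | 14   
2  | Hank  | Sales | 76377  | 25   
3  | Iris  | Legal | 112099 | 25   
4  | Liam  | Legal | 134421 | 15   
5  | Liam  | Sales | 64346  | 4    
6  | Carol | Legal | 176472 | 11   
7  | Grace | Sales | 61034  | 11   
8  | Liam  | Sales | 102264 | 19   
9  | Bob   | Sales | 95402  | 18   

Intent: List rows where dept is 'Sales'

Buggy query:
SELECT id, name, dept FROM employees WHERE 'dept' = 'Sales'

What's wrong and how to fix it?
Bug: Single quotes denote string literals in SQL; the column name is being compared as a constant string

Fix: Remove the quotes around the column name (or use double quotes for an identifier)

Corrected query:
SELECT id, name, dept FROM employees WHERE dept = 'Sales'

Result:
id | name  | dept 
---+-------+------
2  | Hank  | Sales
5  | Liam  | Sales
7  | Grace | Sales
8  | Liam  | Sales
9  | Bob   | Sales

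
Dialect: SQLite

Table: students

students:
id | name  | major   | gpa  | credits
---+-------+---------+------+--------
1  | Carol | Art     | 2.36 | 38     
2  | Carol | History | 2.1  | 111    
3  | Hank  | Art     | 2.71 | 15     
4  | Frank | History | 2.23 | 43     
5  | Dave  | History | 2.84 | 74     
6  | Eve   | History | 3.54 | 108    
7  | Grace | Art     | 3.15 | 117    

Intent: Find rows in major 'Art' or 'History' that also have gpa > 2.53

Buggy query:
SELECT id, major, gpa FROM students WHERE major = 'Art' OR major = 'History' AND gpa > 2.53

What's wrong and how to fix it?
Bug: AND binds tighter than OR, so this parses as major = 'Art' OR (major = 'History' AND gpa > 2.53)

Fix: Group the OR with parentheses (or use IN), then AND the threshold

Corrected query:
SELECT id, major, gpa FROM students WHERE (major = 'Art' OR major = 'History') AND gpa > 2.53

Result:
id | major   | gpa 
---+---------+-----
3  | Art     | 2.71
5  | History | 2.84
6  | History | 3.54
7  | Art     | 3.15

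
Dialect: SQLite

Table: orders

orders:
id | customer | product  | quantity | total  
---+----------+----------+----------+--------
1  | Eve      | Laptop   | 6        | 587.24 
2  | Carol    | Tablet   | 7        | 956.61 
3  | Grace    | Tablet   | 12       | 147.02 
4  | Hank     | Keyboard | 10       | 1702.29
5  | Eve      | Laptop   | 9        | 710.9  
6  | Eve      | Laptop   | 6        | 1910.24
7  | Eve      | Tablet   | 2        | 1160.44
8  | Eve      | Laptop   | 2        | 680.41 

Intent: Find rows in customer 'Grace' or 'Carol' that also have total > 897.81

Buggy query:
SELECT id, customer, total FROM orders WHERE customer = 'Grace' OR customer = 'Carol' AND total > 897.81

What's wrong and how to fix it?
Bug: Without parentheses, AND is evaluated before OR, so the total filter only applies to the 'Carol' branch

Fix: Add parentheses around the OR so the AND applies to both alternatives

Corrected query:
SELECT id, customer, total FROM orders WHERE (customer = 'Grace' OR customer = 'Carol') AND total > 897.81

Result:
id | customer | total 
---+----------+-------
2  | Carol    | 956.61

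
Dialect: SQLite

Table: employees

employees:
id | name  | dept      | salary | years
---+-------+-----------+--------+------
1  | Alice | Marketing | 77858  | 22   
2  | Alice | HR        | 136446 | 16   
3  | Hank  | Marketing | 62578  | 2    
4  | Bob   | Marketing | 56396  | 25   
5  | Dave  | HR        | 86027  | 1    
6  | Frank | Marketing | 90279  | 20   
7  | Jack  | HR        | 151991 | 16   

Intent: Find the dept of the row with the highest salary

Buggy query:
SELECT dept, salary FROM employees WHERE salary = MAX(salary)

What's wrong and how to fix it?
Bug: MAX(salary) is an aggregate and cannot be used directly in WHERE

Fix: Wrap MAX in a scalar subquery so WHERE compares against a single value

Corrected query:
SELECT dept, salary FROM employees WHERE salary = (SELECT MAX(salary) FROM employees)

Result:
dept | salary
-----+-------
HR   | 151991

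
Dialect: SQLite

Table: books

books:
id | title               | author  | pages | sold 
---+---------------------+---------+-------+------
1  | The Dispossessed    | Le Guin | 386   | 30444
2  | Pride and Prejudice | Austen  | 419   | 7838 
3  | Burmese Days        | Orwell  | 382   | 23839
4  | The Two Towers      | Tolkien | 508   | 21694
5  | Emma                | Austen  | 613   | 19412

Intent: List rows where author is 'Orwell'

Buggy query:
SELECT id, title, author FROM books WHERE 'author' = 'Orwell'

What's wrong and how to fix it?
Bug: Single quotes denote string literals in SQL; the column name is being compared as a constant string

Fix: Remove the quotes around the column name (or use double quotes for an identifier)

Corrected query:
SELECT id, title, author FROM books WHERE author = 'Orwell'

Result:
id | title        | author
---+--------------+-------
3  | Burmese Days | Orwell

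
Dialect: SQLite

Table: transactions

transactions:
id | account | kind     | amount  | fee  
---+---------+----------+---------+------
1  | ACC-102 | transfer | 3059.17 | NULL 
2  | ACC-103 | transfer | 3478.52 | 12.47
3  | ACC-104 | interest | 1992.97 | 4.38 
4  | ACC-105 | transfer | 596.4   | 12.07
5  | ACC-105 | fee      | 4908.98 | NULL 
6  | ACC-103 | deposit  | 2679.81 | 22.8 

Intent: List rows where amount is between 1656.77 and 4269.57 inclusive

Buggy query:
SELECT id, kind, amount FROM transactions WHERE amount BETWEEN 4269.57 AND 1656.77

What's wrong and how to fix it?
Bug: BETWEEN expects the lower bound first; with 4269.57 AND 1656.77 the range is empty

Fix: Swap the bounds so the smaller value comes first

Corrected query:
SELECT id, kind, amount FROM transactions WHERE amount BETWEEN 1656.77 AND 4269.57

Result:
id | kind     | amount 
---+----------+--------
1  | transfer | 3059.17
2  | transfer | 3478.52
3  | interest | 1992.97
6  | deposit  | 2679.81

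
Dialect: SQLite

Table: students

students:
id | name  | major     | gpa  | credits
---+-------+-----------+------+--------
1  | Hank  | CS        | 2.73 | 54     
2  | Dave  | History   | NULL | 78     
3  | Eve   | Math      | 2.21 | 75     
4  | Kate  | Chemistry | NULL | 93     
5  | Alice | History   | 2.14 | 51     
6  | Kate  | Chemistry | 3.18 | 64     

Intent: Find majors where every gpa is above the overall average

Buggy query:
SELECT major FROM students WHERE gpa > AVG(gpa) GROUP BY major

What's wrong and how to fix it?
Bug: WHERE evaluates per row before aggregation, so AVG() is unavailable

Fix: Compute the overall average in a scalar subquery and compare each group's MIN against it in HAVING

Corrected query:
SELECT major FROM students GROUP BY major HAVING MIN(gpa) > (SELECT AVG(gpa) FROM students)

Result:
major    
---------
CS       
Chemistry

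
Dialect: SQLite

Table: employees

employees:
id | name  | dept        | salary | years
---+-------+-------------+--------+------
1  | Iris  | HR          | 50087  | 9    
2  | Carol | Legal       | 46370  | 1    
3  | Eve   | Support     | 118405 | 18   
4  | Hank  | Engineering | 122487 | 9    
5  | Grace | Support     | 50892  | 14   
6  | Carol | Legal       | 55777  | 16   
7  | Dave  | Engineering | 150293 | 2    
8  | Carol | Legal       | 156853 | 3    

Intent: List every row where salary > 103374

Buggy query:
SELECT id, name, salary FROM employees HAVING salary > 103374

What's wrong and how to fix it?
Bug: This is a non-aggregate query (no GROUP BY, no aggregates), so in SQLite the HAVING clause is invalid here; a row-level condition belongs in WHERE

Fix: Replace HAVING with WHERE since the condition applies to individual rows

Corrected query:
SELECT id, name, salary FROM employees WHERE salary > 103374

Result:
id | name  | salary
---+-------+-------
3  | Eve   | 118405
4  | Hank  | 122487
7  | Dave  | 150293
8  | Carol | 156853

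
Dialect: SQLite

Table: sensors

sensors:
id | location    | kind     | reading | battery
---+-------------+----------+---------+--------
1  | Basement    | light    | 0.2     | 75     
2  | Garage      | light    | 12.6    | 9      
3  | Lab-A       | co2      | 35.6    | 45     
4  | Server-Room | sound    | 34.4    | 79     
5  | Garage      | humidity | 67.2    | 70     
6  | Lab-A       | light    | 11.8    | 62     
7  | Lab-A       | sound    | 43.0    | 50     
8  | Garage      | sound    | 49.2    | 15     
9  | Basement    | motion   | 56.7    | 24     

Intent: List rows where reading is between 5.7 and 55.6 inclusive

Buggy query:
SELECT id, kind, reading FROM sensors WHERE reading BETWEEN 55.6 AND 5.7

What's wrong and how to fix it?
Bug: BETWEEN expects the lower bound first; with 55.6 AND 5.7 the range is empty

Fix: Swap the bounds so the smaller value comes first

Corrected query:
SELECT id, kind, reading FROM sensors WHERE reading BETWEEN 5.7 AND 55.6

Result:
id | kind  | reading
---+-------+--------
2  | light | 12.6   
3  | co2   | 35.6   
4  | sound | 34.4   
6  | light | 11.8   
7  | sound | 43     
8  | sound | 49.2   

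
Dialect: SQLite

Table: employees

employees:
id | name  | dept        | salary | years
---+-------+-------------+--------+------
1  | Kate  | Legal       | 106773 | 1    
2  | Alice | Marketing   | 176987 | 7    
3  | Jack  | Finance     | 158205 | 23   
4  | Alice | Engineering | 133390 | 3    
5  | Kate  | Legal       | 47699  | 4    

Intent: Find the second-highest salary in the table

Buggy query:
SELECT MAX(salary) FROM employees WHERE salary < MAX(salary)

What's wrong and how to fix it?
Bug: The inner MAX is an aggregate inside WHERE, which is not allowed

Fix: Put the inner MAX in a scalar subquery

Corrected query:
SELECT MAX(salary) FROM employees WHERE salary < (SELECT MAX(salary) FROM employees)

Result:
MAX(salary)
-----------
158205     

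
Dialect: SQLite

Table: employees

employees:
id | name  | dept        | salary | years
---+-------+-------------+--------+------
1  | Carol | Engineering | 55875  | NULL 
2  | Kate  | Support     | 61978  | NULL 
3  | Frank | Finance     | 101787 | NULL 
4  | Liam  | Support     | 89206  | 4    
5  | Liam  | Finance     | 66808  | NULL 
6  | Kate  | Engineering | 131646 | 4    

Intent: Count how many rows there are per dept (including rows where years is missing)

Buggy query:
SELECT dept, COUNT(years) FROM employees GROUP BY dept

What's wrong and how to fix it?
Bug: COUNT(years) skips NULLs, so groups with missing years are undercounted

Fix: Replace COUNT(years) with COUNT(*)

Corrected query:
SELECT dept, COUNT(*) FROM employees GROUP BY dept

Result:
dept        | COUNT(*)
------------+---------
Engineering | 2       
Finance     | 2       
Support     | 2       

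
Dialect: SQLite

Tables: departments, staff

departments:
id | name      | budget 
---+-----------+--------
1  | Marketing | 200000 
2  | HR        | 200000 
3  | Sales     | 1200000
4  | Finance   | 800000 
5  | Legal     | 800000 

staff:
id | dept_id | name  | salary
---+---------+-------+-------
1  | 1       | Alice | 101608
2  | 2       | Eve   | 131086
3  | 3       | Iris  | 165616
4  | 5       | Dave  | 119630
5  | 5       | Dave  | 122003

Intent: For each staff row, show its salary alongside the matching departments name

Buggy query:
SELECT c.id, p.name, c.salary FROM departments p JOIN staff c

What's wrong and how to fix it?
Bug: Missing join condition: each staff row is matched to all departments rows instead of just its own

Fix: Add ON c.dept_id = p.id to the JOIN

Corrected query:
SELECT c.id, p.name, c.salary FROM departments p JOIN staff c ON c.dept_id = p.id

Result:
id | name      | salary
---+-----------+-------
1  | Marketing | 101608
2  | HR        | 131086
3  | Sales     | 165616
4  | Legal     | 119630
5  | Legal     | 122003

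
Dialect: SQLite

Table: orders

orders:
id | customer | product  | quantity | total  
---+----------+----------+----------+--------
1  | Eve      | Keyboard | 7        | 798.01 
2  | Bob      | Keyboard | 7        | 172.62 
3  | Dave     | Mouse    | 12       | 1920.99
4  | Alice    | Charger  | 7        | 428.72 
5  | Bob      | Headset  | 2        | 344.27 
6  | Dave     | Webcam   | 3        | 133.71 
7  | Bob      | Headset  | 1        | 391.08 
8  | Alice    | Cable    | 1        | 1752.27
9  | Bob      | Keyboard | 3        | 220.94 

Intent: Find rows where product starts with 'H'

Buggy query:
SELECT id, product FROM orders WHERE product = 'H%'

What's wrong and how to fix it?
Bug: '=' compares the literal string including the % character; pattern matching needs LIKE

Fix: Use LIKE for wildcard pattern matching

Corrected query:
SELECT id, product FROM orders WHERE product LIKE 'H%'

Result:
id | product
---+--------
5  | Headset
7  | Headset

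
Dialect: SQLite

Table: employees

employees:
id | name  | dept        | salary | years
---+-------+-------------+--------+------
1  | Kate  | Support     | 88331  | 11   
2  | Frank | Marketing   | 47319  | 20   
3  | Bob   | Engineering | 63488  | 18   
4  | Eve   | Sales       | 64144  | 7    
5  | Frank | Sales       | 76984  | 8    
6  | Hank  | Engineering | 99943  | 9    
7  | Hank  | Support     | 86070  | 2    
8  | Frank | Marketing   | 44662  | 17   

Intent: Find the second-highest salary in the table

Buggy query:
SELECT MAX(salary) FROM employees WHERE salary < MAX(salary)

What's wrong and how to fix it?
Bug: The inner MAX is an aggregate inside WHERE, which is not allowed

Fix: Put the inner MAX in a scalar subquery

Corrected query:
SELECT MAX(salary) FROM employees WHERE salary < (SELECT MAX(salary) FROM employees)

Result:
MAX(salary)
-----------
88331      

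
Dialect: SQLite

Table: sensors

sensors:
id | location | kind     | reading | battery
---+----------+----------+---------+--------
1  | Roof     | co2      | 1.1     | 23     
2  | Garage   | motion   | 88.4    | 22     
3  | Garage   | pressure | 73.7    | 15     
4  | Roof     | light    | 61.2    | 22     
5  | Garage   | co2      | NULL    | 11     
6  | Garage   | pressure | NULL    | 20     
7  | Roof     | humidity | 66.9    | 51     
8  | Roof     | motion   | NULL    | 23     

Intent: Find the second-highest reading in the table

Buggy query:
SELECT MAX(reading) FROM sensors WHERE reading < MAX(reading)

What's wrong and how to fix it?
Bug: MAX(reading) on the right of the comparison is an aggregate-in-WHERE error

Fix: Put the inner MAX in a scalar subquery

Corrected query:
SELECT MAX(reading) FROM sensors WHERE reading < (SELECT MAX(reading) FROM sensors)

Result:
MAX(reading)
------------
73.7        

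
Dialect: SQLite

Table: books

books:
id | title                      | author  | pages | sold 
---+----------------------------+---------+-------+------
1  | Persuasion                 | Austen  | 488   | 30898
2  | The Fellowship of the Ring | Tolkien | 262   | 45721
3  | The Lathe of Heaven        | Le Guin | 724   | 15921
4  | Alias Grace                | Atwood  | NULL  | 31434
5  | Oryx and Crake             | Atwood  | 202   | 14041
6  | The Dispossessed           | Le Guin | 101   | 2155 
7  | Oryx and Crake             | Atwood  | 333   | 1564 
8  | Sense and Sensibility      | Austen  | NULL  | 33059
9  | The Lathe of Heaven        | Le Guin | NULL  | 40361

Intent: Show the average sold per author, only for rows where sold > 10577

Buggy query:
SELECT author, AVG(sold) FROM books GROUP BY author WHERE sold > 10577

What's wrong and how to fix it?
Bug: WHERE cannot follow GROUP BY

Fix: Move the WHERE clause before GROUP BY

Corrected query:
SELECT author, AVG(sold) FROM books WHERE sold > 10577 GROUP BY author

Result:
author  | AVG(sold)
--------+----------
Atwood  | 22737.5  
Austen  | 31978.5  
Le Guin | 28141    
Tolkien | 45721    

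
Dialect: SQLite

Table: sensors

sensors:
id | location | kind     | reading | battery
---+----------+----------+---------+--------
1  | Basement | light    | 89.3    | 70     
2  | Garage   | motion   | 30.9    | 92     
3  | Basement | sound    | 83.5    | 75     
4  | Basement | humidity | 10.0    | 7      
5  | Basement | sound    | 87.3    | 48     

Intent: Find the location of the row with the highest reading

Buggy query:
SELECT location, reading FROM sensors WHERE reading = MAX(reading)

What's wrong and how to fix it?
Bug: WHERE is evaluated per row; an aggregate over the whole table isn't defined there

Fix: Wrap MAX in a scalar subquery so WHERE compares against a single value

Corrected query:
SELECT location, reading FROM sensors WHERE reading = (SELECT MAX(reading) FROM sensors)

Result:
location | reading
---------+--------
Basement | 89.3   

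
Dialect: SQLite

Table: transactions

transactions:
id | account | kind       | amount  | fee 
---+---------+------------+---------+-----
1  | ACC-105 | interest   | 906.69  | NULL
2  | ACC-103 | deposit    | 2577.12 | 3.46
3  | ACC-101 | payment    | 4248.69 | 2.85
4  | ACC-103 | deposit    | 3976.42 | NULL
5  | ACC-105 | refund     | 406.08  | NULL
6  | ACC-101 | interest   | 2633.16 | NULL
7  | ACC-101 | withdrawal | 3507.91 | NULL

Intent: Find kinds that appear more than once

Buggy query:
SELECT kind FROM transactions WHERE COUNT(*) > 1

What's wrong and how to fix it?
Bug: COUNT(*) is an aggregate and cannot be used in WHERE

Fix: GROUP BY kind, then filter groups with HAVING COUNT(*) > 1

Corrected query:
SELECT kind FROM transactions GROUP BY kind HAVING COUNT(*) > 1

Result:
kind    
--------
deposit 
interest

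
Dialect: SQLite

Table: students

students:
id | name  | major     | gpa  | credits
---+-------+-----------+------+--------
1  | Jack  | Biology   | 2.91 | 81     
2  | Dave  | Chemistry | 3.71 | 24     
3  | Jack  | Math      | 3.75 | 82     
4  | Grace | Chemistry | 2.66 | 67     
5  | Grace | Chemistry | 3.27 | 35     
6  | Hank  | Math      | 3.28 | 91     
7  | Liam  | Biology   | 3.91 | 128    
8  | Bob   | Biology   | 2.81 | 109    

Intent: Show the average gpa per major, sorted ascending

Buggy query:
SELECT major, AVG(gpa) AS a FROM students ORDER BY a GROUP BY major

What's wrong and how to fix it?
Bug: GROUP BY must precede ORDER BY

Fix: Move ORDER BY to the end, after GROUP BY

Corrected query:
SELECT major, AVG(gpa) AS a FROM students GROUP BY major ORDER BY a

Result:
major     | a       
----------+---------
Biology   | 3.21    
Chemistry | 3.213333
Math      | 3.515   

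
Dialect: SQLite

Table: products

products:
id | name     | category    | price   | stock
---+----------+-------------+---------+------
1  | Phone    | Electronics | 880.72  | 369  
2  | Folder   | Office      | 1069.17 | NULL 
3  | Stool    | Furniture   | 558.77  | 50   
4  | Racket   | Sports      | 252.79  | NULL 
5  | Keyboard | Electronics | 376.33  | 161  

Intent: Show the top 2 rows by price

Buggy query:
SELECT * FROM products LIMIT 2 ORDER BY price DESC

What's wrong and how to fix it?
Bug: LIMIT must come after ORDER BY

Fix: Sort with ORDER BY, then apply LIMIT

Corrected query:
SELECT * FROM products ORDER BY price DESC LIMIT 2

Result:
id | name   | category    | price   | stock
---+--------+-------------+---------+------
2  | Folder | Office      | 1069.17 | NULL 
1  | Phone  | Electronics | 880.72  | 369  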